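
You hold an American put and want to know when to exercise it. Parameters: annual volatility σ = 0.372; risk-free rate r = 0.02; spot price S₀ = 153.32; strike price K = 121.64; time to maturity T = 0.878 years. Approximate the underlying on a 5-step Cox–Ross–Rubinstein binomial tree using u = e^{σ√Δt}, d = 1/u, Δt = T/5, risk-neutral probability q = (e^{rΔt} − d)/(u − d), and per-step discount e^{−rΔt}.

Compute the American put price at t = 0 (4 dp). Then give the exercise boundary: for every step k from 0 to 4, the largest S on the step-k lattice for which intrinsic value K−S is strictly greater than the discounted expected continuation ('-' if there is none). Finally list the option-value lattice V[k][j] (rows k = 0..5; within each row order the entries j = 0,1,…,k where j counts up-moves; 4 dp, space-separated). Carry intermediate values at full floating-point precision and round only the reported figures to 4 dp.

price = 6.6983
boundary = - - - - 82.1861
tree:
6.6983
10.9882 1.9560
17.5679 3.7200 0.0000
27.0783 7.0748 0.0000 0.0000
39.4539 13.4552 0.0000 0.0000 0.0000
51.3169 25.5898 0.0000 0.0000 0.0000 0.0000

Δt=0.17560, u=1.16869, d=0.85566, q=0.47235, disc=e^(-rΔt)=0.99649
k=5 terminal: V=max(K-S,0) → 51.3169 25.5898 0.0000 0.0000 0.0000 0.0000
k=4: j=0 S=82.1861 intr=39.4539 cont=39.0275 V=39.4539[EX]; j=1 S=112.2532 intr=9.3868 cont=13.4552 V=13.4552[hold]; j=2 S=153.3200 intr=0.0000 cont=0.0000 V=0.0000[hold]; j=3 S=209.4108 intr=0.0000 cont=0.0000 V=0.0000[hold]; j=4 S=286.0219 intr=0.0000 cont=0.0000 V=0.0000[hold]  S*(4)=82.1861
k=3: j=0 S=96.0502 intr=25.5898 cont=27.0783 V=27.0783[hold]; j=1 S=131.1894 intr=0.0000 cont=7.0748 V=7.0748[hold]; j=2 S=179.1839 intr=0.0000 cont=0.0000 V=0.0000[hold]; j=3 S=244.7368 intr=0.0000 cont=0.0000 V=0.0000[hold]  S*(3)=-
k=2: j=0 S=112.2532 intr=9.3868 cont=17.5679 V=17.5679[hold]; j=1 S=153.3200 intr=0.0000 cont=3.7200 V=3.7200[hold]; j=2 S=209.4108 intr=0.0000 cont=0.0000 V=0.0000[hold]  S*(2)=-
k=1: j=0 S=131.1894 intr=0.0000 cont=10.9882 V=10.9882[hold]; j=1 S=179.1839 intr=0.0000 cont=1.9560 V=1.9560[hold]  S*(1)=-
k=0: j=0 S=153.3200 intr=0.0000 cont=6.6983 V=6.6983[hold]  S*(0)=-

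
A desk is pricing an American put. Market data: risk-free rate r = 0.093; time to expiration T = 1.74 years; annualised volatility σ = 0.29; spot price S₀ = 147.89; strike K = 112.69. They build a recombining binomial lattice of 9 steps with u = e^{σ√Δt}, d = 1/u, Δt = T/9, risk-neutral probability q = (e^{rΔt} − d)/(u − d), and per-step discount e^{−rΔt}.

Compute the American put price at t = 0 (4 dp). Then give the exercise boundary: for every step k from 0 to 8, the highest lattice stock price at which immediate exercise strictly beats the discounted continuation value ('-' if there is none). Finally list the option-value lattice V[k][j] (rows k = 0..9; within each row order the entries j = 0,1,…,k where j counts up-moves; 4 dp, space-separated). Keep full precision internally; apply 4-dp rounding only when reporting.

price = 3.4956
boundary = - - - - 88.8030 78.1717 88.8030 78.1717 88.8030
tree:
3.4956
5.8879 1.5680
9.6781 2.8458 0.5284
15.4605 5.0604 1.0483 0.1016
23.8870 8.7770 2.0533 0.2245 0.0000
34.5183 14.7619 3.9559 0.4959 0.0000 0.0000
43.8768 23.8870 7.4576 1.0955 0.0000 0.0000 0.0000
52.1149 34.5183 13.6438 2.4200 0.0000 0.0000 0.0000 0.0000
59.3668 43.8768 23.8870 5.3460 0.0000 0.0000 0.0000 0.0000 0.0000
65.7505 52.1149 34.5183 11.8099 0.0000 0.0000 0.0000 0.0000 0.0000 0.0000

params: Δt=0.19333 u=1.13600 d=0.88028 q=0.53911 e^(-rΔt)=0.98218
t_9 payoffs: 65.7505 52.1149 34.5183 11.8099 0.0000 0.0000 0.0000 0.0000 0.0000 0.0000
t_8: node(8,0) S=53.3232 payoff=59.3668 vs cont=57.3587 → 59.3668 [stop]  node(8,1) S=68.8132 payoff=43.8768 vs cont=41.8687 → 43.8768 [stop]  node(8,2) S=88.8030 payoff=23.8870 vs cont=21.8789 → 23.8870 [stop]  node(8,3) S=114.5996 payoff=0.0000 vs cont=5.3460 → 5.3460 [wait]  node(8,4) S=147.8900 payoff=0.0000 vs cont=0.0000 → 0.0000 [wait]  node(8,5) S=190.8510 payoff=0.0000 vs cont=0.0000 → 0.0000 [wait]  node(8,6) S=246.2918 payoff=0.0000 vs cont=0.0000 → 0.0000 [wait]  node(8,7) S=317.8378 payoff=0.0000 vs cont=0.0000 → 0.0000 [wait]  node(8,8) S=410.1674 payoff=0.0000 vs cont=0.0000 → 0.0000 [wait]  ⇒ S*(8)=88.8030
t_7: node(7,0) S=60.5751 payoff=52.1149 vs cont=50.1068 → 52.1149 [stop]  node(7,1) S=78.1717 payoff=34.5183 vs cont=32.5102 → 34.5183 [stop]  node(7,2) S=100.8801 payoff=11.8099 vs cont=13.6438 → 13.6438 [wait]  node(7,3) S=130.1850 payoff=0.0000 vs cont=2.4200 → 2.4200 [wait]  node(7,4) S=168.0028 payoff=0.0000 vs cont=0.0000 → 0.0000 [wait]  node(7,5) S=216.8065 payoff=0.0000 vs cont=0.0000 → 0.0000 [wait]  node(7,6) S=279.7872 payoff=0.0000 vs cont=0.0000 → 0.0000 [wait]  node(7,7) S=361.0633 payoff=0.0000 vs cont=0.0000 → 0.0000 [wait]  ⇒ S*(7)=78.1717
t_6: node(6,0) S=68.8132 payoff=43.8768 vs cont=41.8687 → 43.8768 [stop]  node(6,1) S=88.8030 payoff=23.8870 vs cont=22.8500 → 23.8870 [stop]  node(6,2) S=114.5996 payoff=0.0000 vs cont=7.4576 → 7.4576 [wait]  node(6,3) S=147.8900 payoff=0.0000 vs cont=1.0955 → 1.0955 [wait]  node(6,4) S=190.8510 payoff=0.0000 vs cont=0.0000 → 0.0000 [wait]  node(6,5) S=246.2918 payoff=0.0000 vs cont=0.0000 → 0.0000 [wait]  node(6,6) S=317.8378 payoff=0.0000 vs cont=0.0000 → 0.0000 [wait]  ⇒ S*(6)=88.8030
t_5: node(5,0) S=78.1717 payoff=34.5183 vs cont=32.5102 → 34.5183 [stop]  node(5,1) S=100.8801 payoff=11.8099 vs cont=14.7619 → 14.7619 [wait]  node(5,2) S=130.1850 payoff=0.0000 vs cont=3.9559 → 3.9559 [wait]  node(5,3) S=168.0028 payoff=0.0000 vs cont=0.4959 → 0.4959 [wait]  node(5,4) S=216.8065 payoff=0.0000 vs cont=0.0000 → 0.0000 [wait]  node(5,5) S=279.7872 payoff=0.0000 vs cont=0.0000 → 0.0000 [wait]  ⇒ S*(5)=78.1717
t_4: node(4,0) S=88.8030 payoff=23.8870 vs cont=23.4420 → 23.8870 [stop]  node(4,1) S=114.5996 payoff=0.0000 vs cont=8.7770 → 8.7770 [wait]  node(4,2) S=147.8900 payoff=0.0000 vs cont=2.0533 → 2.0533 [wait]  node(4,3) S=190.8510 payoff=0.0000 vs cont=0.2245 → 0.2245 [wait]  node(4,4) S=246.2918 payoff=0.0000 vs cont=0.0000 → 0.0000 [wait]  ⇒ S*(4)=88.8030
t_3: node(3,0) S=100.8801 payoff=11.8099 vs cont=15.4605 → 15.4605 [wait]  node(3,1) S=130.1850 payoff=0.0000 vs cont=5.0604 → 5.0604 [wait]  node(3,2) S=168.0028 payoff=0.0000 vs cont=1.0483 → 1.0483 [wait]  node(3,3) S=216.8065 payoff=0.0000 vs cont=0.1016 → 0.1016 [wait]  ⇒ S*(3)=-
t_2: node(2,0) S=114.5996 payoff=0.0000 vs cont=9.6781 → 9.6781 [wait]  node(2,1) S=147.8900 payoff=0.0000 vs cont=2.8458 → 2.8458 [wait]  node(2,2) S=190.8510 payoff=0.0000 vs cont=0.5284 → 0.5284 [wait]  ⇒ S*(2)=-
t_1: node(1,0) S=130.1850 payoff=0.0000 vs cont=5.8879 → 5.8879 [wait]  node(1,1) S=168.0028 payoff=0.0000 vs cont=1.5680 → 1.5680 [wait]  ⇒ S*(1)=-
t_0: node(0,0) S=147.8900 payoff=0.0000 vs cont=3.4956 → 3.4956 [wait]  ⇒ S*(0)=-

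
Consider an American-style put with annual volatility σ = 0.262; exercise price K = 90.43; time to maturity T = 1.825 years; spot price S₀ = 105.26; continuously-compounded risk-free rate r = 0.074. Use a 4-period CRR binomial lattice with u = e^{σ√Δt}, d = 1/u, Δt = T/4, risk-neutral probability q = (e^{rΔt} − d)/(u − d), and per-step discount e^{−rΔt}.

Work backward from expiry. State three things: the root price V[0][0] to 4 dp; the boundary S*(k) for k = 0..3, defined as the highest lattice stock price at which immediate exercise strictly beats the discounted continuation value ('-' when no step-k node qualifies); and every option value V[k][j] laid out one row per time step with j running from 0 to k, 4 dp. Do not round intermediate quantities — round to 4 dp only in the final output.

price = 4.5310
boundary = - - 73.8836 61.9000
tree:
4.5310
8.8154 1.3410
16.5464 3.0987 0.0000
28.5300 7.1605 0.0000 0.0000
38.5700 16.5464 0.0000 0.0000 0.0000

Δt=0.45625  u=1.19360  d=0.83780  q=0.55239  discount=0.96680
step 4 (expiry): payoffs max(K−S,0) = 38.5700 16.5464 0.0000 0.0000 0.0000
step 3: (k=3,j=0): S=61.9000, (K−S)⁺=28.5300, hold=25.5279 ⇒ V=28.5300 exercise | (k=3,j=1): S=88.1872, (K−S)⁺=2.2428, hold=7.1605 ⇒ V=7.1605 continue | (k=3,j=2): S=125.6380, (K−S)⁺=0.0000, hold=0.0000 ⇒ V=0.0000 continue | (k=3,j=3): S=178.9931, (K−S)⁺=0.0000, hold=0.0000 ⇒ V=0.0000 continue  boundary S*=61.9000
step 2: (k=2,j=0): S=73.8836, (K−S)⁺=16.5464, hold=16.1705 ⇒ V=16.5464 exercise | (k=2,j=1): S=105.2600, (K−S)⁺=0.0000, hold=3.0987 ⇒ V=3.0987 continue | (k=2,j=2): S=149.9611, (K−S)⁺=0.0000, hold=0.0000 ⇒ V=0.0000 continue  boundary S*=73.8836
step 1: (k=1,j=0): S=88.1872, (K−S)⁺=2.2428, hold=8.8154 ⇒ V=8.8154 continue | (k=1,j=1): S=125.6380, (K−S)⁺=0.0000, hold=1.3410 ⇒ V=1.3410 continue  boundary S*=-
step 0: (k=0,j=0): S=105.2600, (K−S)⁺=0.0000, hold=4.5310 ⇒ V=4.5310 continue  boundary S*=-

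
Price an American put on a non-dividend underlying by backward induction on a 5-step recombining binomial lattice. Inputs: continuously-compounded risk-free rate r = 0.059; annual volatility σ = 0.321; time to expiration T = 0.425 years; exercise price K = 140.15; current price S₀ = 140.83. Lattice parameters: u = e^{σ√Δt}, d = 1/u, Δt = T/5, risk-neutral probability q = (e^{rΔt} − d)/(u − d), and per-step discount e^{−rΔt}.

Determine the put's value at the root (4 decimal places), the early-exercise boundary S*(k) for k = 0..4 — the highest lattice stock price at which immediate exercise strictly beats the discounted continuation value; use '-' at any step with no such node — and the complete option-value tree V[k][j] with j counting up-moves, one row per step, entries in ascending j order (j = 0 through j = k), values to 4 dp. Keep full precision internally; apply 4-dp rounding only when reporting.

price = 10.4708
boundary = - - - 106.3561 116.7903
tree:
10.4708
16.1493 4.9745
23.9536 8.6131 1.4355
33.7939 14.4871 2.9054 0.0000
43.2958 23.3597 5.8804 0.0000 0.0000
51.9489 33.7939 11.9019 0.0000 0.0000 0.0000

params: Δt=0.08500 u=1.09811 d=0.91066 q=0.50344 e^(-rΔt)=0.99500
t_5 payoffs: 51.9489 33.7939 11.9019 0.0000 0.0000 0.0000
t_4: node(4,0) S=96.8542 payoff=43.2958 vs cont=42.5947 → 43.2958 [stop]  node(4,1) S=116.7903 payoff=23.3597 vs cont=22.6586 → 23.3597 [stop]  node(4,2) S=140.8300 payoff=0.0000 vs cont=5.8804 → 5.8804 [wait]  node(4,3) S=169.8180 payoff=0.0000 vs cont=0.0000 → 0.0000 [wait]  node(4,4) S=204.7727 payoff=0.0000 vs cont=0.0000 → 0.0000 [wait]  ⇒ S*(4)=116.7903
t_3: node(3,0) S=106.3561 payoff=33.7939 vs cont=33.0928 → 33.7939 [stop]  node(3,1) S=128.2481 payoff=11.9019 vs cont=14.4871 → 14.4871 [wait]  node(3,2) S=154.6463 payoff=0.0000 vs cont=2.9054 → 2.9054 [wait]  node(3,3) S=186.4781 payoff=0.0000 vs cont=0.0000 → 0.0000 [wait]  ⇒ S*(3)=106.3561
t_2: node(2,0) S=116.7903 payoff=23.3597 vs cont=23.9536 → 23.9536 [wait]  node(2,1) S=140.8300 payoff=0.0000 vs cont=8.6131 → 8.6131 [wait]  node(2,2) S=169.8180 payoff=0.0000 vs cont=1.4355 → 1.4355 [wait]  ⇒ S*(2)=-
t_1: node(1,0) S=128.2481 payoff=11.9019 vs cont=16.1493 → 16.1493 [wait]  node(1,1) S=154.6463 payoff=0.0000 vs cont=4.9745 → 4.9745 [wait]  ⇒ S*(1)=-
t_0: node(0,0) S=140.8300 payoff=0.0000 vs cont=10.4708 → 10.4708 [wait]  ⇒ S*(0)=-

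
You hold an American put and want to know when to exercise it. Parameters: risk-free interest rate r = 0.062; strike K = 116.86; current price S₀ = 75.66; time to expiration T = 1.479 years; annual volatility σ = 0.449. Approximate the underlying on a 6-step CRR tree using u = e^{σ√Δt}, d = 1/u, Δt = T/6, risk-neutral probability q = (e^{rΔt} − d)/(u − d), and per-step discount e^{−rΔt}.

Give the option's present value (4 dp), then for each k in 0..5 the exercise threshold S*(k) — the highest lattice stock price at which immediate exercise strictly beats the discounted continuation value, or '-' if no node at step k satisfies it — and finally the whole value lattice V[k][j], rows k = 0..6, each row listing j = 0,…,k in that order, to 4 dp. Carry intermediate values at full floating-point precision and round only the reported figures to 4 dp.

price = 42.5833
boundary = - 60.5414 48.4438 60.5414 75.6600 94.5541
tree:
42.5833
56.3186 28.9989
68.4162 41.4279 16.3997
78.0964 56.3186 26.5484 5.8779
85.8423 68.4162 41.2000 11.4504 0.0000
92.0404 78.0964 56.3186 22.3059 0.0000 0.0000
96.9999 85.8423 68.4162 41.2000 0.0000 0.0000 0.0000

Δt=0.24650  u=1.24972  d=0.80018  q=0.47876  discount=0.98483
step 6 (expiry): payoffs max(K−S,0) = 96.9999 85.8423 68.4162 41.2000 0.0000 0.0000 0.0000
step 5: (k=5,j=0): S=24.8196, (K−S)⁺=92.0404, hold=90.2680 ⇒ V=92.0404 exercise | (k=5,j=1): S=38.7636, (K−S)⁺=78.0964, hold=76.3240 ⇒ V=78.0964 exercise | (k=5,j=2): S=60.5414, (K−S)⁺=56.3186, hold=54.5463 ⇒ V=56.3186 exercise | (k=5,j=3): S=94.5541, (K−S)⁺=22.3059, hold=21.1495 ⇒ V=22.3059 exercise | (k=5,j=4): S=147.6757, (K−S)⁺=0.0000, hold=0.0000 ⇒ V=0.0000 continue | (k=5,j=5): S=230.6415, (K−S)⁺=0.0000, hold=0.0000 ⇒ V=0.0000 continue  boundary S*=94.5541
step 4: (k=4,j=0): S=31.0177, (K−S)⁺=85.8423, hold=84.0699 ⇒ V=85.8423 exercise | (k=4,j=1): S=48.4438, (K−S)⁺=68.4162, hold=66.6438 ⇒ V=68.4162 exercise | (k=4,j=2): S=75.6600, (K−S)⁺=41.2000, hold=39.4276 ⇒ V=41.2000 exercise | (k=4,j=3): S=118.1666, (K−S)⁺=0.0000, hold=11.4504 ⇒ V=11.4504 continue | (k=4,j=4): S=184.5539, (K−S)⁺=0.0000, hold=0.0000 ⇒ V=0.0000 continue  boundary S*=75.6600
step 3: (k=3,j=0): S=38.7636, (K−S)⁺=78.0964, hold=76.3240 ⇒ V=78.0964 exercise | (k=3,j=1): S=60.5414, (K−S)⁺=56.3186, hold=54.5463 ⇒ V=56.3186 exercise | (k=3,j=2): S=94.5541, (K−S)⁺=22.3059, hold=26.5484 ⇒ V=26.5484 continue | (k=3,j=3): S=147.6757, (K−S)⁺=0.0000, hold=5.8779 ⇒ V=5.8779 continue  boundary S*=60.5414
step 2: (k=2,j=0): S=48.4438, (K−S)⁺=68.4162, hold=66.6438 ⇒ V=68.4162 exercise | (k=2,j=1): S=75.6600, (K−S)⁺=41.2000, hold=41.4279 ⇒ V=41.4279 continue | (k=2,j=2): S=118.1666, (K−S)⁺=0.0000, hold=16.3997 ⇒ V=16.3997 continue  boundary S*=48.4438
step 1: (k=1,j=0): S=60.5414, (K−S)⁺=56.3186, hold=54.6537 ⇒ V=56.3186 exercise | (k=1,j=1): S=94.5541, (K−S)⁺=22.3059, hold=28.9989 ⇒ V=28.9989 continue  boundary S*=60.5414
step 0: (k=0,j=0): S=75.6600, (K−S)⁺=41.2000, hold=42.5833 ⇒ V=42.5833 continue  boundary S*=-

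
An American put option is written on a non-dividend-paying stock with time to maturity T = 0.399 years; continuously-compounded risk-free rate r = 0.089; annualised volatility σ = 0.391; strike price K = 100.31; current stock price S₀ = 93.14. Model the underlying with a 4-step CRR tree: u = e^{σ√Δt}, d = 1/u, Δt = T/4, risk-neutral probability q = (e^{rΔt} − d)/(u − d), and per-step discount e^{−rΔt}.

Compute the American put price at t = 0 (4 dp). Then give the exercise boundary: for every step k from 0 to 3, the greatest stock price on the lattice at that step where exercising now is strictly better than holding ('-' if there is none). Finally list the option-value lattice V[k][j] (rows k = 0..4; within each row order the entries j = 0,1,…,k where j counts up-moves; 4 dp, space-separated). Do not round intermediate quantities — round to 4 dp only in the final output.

price = 12.2582
boundary = - - 72.7568 82.3199
tree:
12.2582
18.8129 6.0544
27.5532 10.5839 1.7247
36.0053 17.9901 3.5165 0.0000
43.4756 27.5532 7.1700 0.0000 0.0000

params: Δt=0.09975 u=1.13144 d=0.88383 q=0.50518 e^(-rΔt)=0.99116
t_4 payoffs: 43.4756 27.5532 7.1700 0.0000 0.0000
t_3: node(3,0) S=64.3047 payoff=36.0053 vs cont=35.1187 → 36.0053 [stop]  node(3,1) S=82.3199 payoff=17.9901 vs cont=17.1035 → 17.9901 [stop]  node(3,2) S=105.3822 payoff=0.0000 vs cont=3.5165 → 3.5165 [wait]  node(3,3) S=134.9056 payoff=0.0000 vs cont=0.0000 → 0.0000 [wait]  ⇒ S*(3)=82.3199
t_2: node(2,0) S=72.7568 payoff=27.5532 vs cont=26.6666 → 27.5532 [stop]  node(2,1) S=93.1400 payoff=7.1700 vs cont=10.5839 → 10.5839 [wait]  node(2,2) S=119.2336 payoff=0.0000 vs cont=1.7247 → 1.7247 [wait]  ⇒ S*(2)=72.7568
t_1: node(1,0) S=82.3199 payoff=17.9901 vs cont=18.8129 → 18.8129 [wait]  node(1,1) S=105.3822 payoff=0.0000 vs cont=6.0544 → 6.0544 [wait]  ⇒ S*(1)=-
t_0: node(0,0) S=93.1400 payoff=7.1700 vs cont=12.2582 → 12.2582 [wait]  ⇒ S*(0)=-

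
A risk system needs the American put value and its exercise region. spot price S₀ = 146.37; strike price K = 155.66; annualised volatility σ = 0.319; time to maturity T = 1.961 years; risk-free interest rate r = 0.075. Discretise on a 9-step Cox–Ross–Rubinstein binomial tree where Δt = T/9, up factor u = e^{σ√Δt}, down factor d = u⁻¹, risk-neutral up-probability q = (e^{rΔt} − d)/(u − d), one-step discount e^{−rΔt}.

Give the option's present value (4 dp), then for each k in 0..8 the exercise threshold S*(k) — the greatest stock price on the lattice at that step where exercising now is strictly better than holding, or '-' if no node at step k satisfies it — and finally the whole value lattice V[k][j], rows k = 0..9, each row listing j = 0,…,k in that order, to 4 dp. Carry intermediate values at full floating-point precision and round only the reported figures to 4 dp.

price = 22.8646
boundary = - - 108.6714 93.6368 108.6714 93.6368 108.6714 126.1199 108.6714
tree:
22.8646
33.2610 13.9166
46.9886 21.5435 7.2612
62.0232 32.3683 12.1548 2.9381
74.9777 46.9886 19.7916 5.4342 0.7085
86.1400 62.0232 31.1465 9.8539 1.4940 0.0000
95.7580 74.9777 46.9886 17.3938 3.1504 0.0000 0.0000
104.0454 86.1400 62.0232 29.5401 6.6432 0.0000 0.0000 0.0000
111.1862 95.7580 74.9777 46.9886 14.0086 0.0000 0.0000 0.0000 0.0000
117.3391 104.0454 86.1400 62.0232 29.5401 0.0000 0.0000 0.0000 0.0000 0.0000

params: Δt=0.21789 u=1.16056 d=0.86165 q=0.51796 e^(-rΔt)=0.98379
t_9 payoffs: 117.3391 104.0454 86.1400 62.0232 29.5401 0.0000 0.0000 0.0000 0.0000 0.0000
t_8: node(8,0) S=44.4738 payoff=111.1862 vs cont=108.6631 → 111.1862 [stop]  node(8,1) S=59.9020 payoff=95.7580 vs cont=93.2349 → 95.7580 [stop]  node(8,2) S=80.6823 payoff=74.9777 vs cont=72.4546 → 74.9777 [stop]  node(8,3) S=108.6714 payoff=46.9886 vs cont=44.4656 → 46.9886 [stop]  node(8,4) S=146.3700 payoff=9.2900 vs cont=14.0086 → 14.0086 [wait]  node(8,5) S=197.1465 payoff=0.0000 vs cont=0.0000 → 0.0000 [wait]  node(8,6) S=265.5375 payoff=0.0000 vs cont=0.0000 → 0.0000 [wait]  node(8,7) S=357.6538 payoff=0.0000 vs cont=0.0000 → 0.0000 [wait]  node(8,8) S=481.7257 payoff=0.0000 vs cont=0.0000 → 0.0000 [wait]  ⇒ S*(8)=108.6714
t_7: node(7,0) S=51.6146 payoff=104.0454 vs cont=101.5223 → 104.0454 [stop]  node(7,1) S=69.5200 payoff=86.1400 vs cont=83.6169 → 86.1400 [stop]  node(7,2) S=93.6368 payoff=62.0232 vs cont=59.5001 → 62.0232 [stop]  node(7,3) S=126.1199 payoff=29.5401 vs cont=29.4215 → 29.5401 [stop]  node(7,4) S=169.8715 payoff=0.0000 vs cont=6.6432 → 6.6432 [wait]  node(7,5) S=228.8008 payoff=0.0000 vs cont=0.0000 → 0.0000 [wait]  node(7,6) S=308.1729 payoff=0.0000 vs cont=0.0000 → 0.0000 [wait]  node(7,7) S=415.0795 payoff=0.0000 vs cont=0.0000 → 0.0000 [wait]  ⇒ S*(7)=126.1199
t_6: node(6,0) S=59.9020 payoff=95.7580 vs cont=93.2349 → 95.7580 [stop]  node(6,1) S=80.6823 payoff=74.9777 vs cont=72.4546 → 74.9777 [stop]  node(6,2) S=108.6714 payoff=46.9886 vs cont=44.4656 → 46.9886 [stop]  node(6,3) S=146.3700 payoff=9.2900 vs cont=17.3938 → 17.3938 [wait]  node(6,4) S=197.1465 payoff=0.0000 vs cont=3.1504 → 3.1504 [wait]  node(6,5) S=265.5375 payoff=0.0000 vs cont=0.0000 → 0.0000 [wait]  node(6,6) S=357.6538 payoff=0.0000 vs cont=0.0000 → 0.0000 [wait]  ⇒ S*(6)=108.6714
t_5: node(5,0) S=69.5200 payoff=86.1400 vs cont=83.6169 → 86.1400 [stop]  node(5,1) S=93.6368 payoff=62.0232 vs cont=59.5001 → 62.0232 [stop]  node(5,2) S=126.1199 payoff=29.5401 vs cont=31.1465 → 31.1465 [wait]  node(5,3) S=169.8715 payoff=0.0000 vs cont=9.8539 → 9.8539 [wait]  node(5,4) S=228.8008 payoff=0.0000 vs cont=1.4940 → 1.4940 [wait]  node(5,5) S=308.1729 payoff=0.0000 vs cont=0.0000 → 0.0000 [wait]  ⇒ S*(5)=93.6368
t_4: node(4,0) S=80.6823 payoff=74.9777 vs cont=72.4546 → 74.9777 [stop]  node(4,1) S=108.6714 payoff=46.9886 vs cont=45.2841 → 46.9886 [stop]  node(4,2) S=146.3700 payoff=9.2900 vs cont=19.7916 → 19.7916 [wait]  node(4,3) S=197.1465 payoff=0.0000 vs cont=5.4342 → 5.4342 [wait]  node(4,4) S=265.5375 payoff=0.0000 vs cont=0.7085 → 0.7085 [wait]  ⇒ S*(4)=108.6714
t_3: node(3,0) S=93.6368 payoff=62.0232 vs cont=59.5001 → 62.0232 [stop]  node(3,1) S=126.1199 payoff=29.5401 vs cont=32.3683 → 32.3683 [wait]  node(3,2) S=169.8715 payoff=0.0000 vs cont=12.1548 → 12.1548 [wait]  node(3,3) S=228.8008 payoff=0.0000 vs cont=2.9381 → 2.9381 [wait]  ⇒ S*(3)=93.6368
t_2: node(2,0) S=108.6714 payoff=46.9886 vs cont=45.9067 → 46.9886 [stop]  node(2,1) S=146.3700 payoff=9.2900 vs cont=21.5435 → 21.5435 [wait]  node(2,2) S=197.1465 payoff=0.0000 vs cont=7.2612 → 7.2612 [wait]  ⇒ S*(2)=108.6714
t_1: node(1,0) S=126.1199 payoff=29.5401 vs cont=33.2610 → 33.2610 [wait]  node(1,1) S=169.8715 payoff=0.0000 vs cont=13.9166 → 13.9166 [wait]  ⇒ S*(1)=-
t_0: node(0,0) S=146.3700 payoff=9.2900 vs cont=22.8646 → 22.8646 [wait]  ⇒ S*(0)=-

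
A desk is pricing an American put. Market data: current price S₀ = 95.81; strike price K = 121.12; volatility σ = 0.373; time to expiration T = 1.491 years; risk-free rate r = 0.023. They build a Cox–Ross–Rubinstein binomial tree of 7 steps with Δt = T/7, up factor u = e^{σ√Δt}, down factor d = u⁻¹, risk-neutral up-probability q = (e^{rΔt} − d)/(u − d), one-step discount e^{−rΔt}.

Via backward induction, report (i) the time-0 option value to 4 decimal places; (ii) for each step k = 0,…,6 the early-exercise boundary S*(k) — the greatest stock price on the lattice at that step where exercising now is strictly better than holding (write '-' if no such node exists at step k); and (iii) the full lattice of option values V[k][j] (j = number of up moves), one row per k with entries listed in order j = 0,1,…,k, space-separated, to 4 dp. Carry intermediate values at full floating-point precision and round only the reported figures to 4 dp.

params: Δt=0.21300 u=1.18785 d=0.84186 q=0.47126 e^(-rΔt)=0.99511
t_7 payoffs: 92.4073 80.6066 63.9558 40.4618 7.3119 0.0000 0.0000 0.0000
t_6: node(6,0) S=34.1065 payoff=87.0135 vs cont=86.4216 → 87.0135 [stop]  node(6,1) S=48.1240 payoff=72.9960 vs cont=72.4041 → 72.9960 [stop]  node(6,2) S=67.9026 payoff=53.2174 vs cont=52.6255 → 53.2174 [stop]  node(6,3) S=95.8100 payoff=25.3100 vs cont=24.7181 → 25.3100 [stop]  node(6,4) S=135.1872 payoff=0.0000 vs cont=3.8472 → 3.8472 [wait]  node(6,5) S=190.7481 payoff=0.0000 vs cont=0.0000 → 0.0000 [wait]  node(6,6) S=269.1441 payoff=0.0000 vs cont=0.0000 → 0.0000 [wait]  ⇒ S*(6)=95.8100
t_5: node(5,0) S=40.5134 payoff=80.6066 vs cont=80.0146 → 80.6066 [stop]  node(5,1) S=57.1642 payoff=63.9558 vs cont=63.3639 → 63.9558 [stop]  node(5,2) S=80.6582 payoff=40.4618 vs cont=39.8699 → 40.4618 [stop]  node(5,3) S=113.8081 payoff=7.3119 vs cont=15.1211 → 15.1211 [wait]  node(5,4) S=160.5824 payoff=0.0000 vs cont=2.0242 → 2.0242 [wait]  node(5,5) S=226.5805 payoff=0.0000 vs cont=0.0000 → 0.0000 [wait]  ⇒ S*(5)=80.6582
t_4: node(4,0) S=48.1240 payoff=72.9960 vs cont=72.4041 → 72.9960 [stop]  node(4,1) S=67.9026 payoff=53.2174 vs cont=52.6255 → 53.2174 [stop]  node(4,2) S=95.8100 payoff=25.3100 vs cont=28.3803 → 28.3803 [wait]  node(4,3) S=135.1872 payoff=0.0000 vs cont=8.9053 → 8.9053 [wait]  node(4,4) S=190.7481 payoff=0.0000 vs cont=1.0650 → 1.0650 [wait]  ⇒ S*(4)=67.9026
t_3: node(3,0) S=57.1642 payoff=63.9558 vs cont=63.3639 → 63.9558 [stop]  node(3,1) S=80.6582 payoff=40.4618 vs cont=41.3097 → 41.3097 [wait]  node(3,2) S=113.8081 payoff=7.3119 vs cont=19.1086 → 19.1086 [wait]  node(3,3) S=160.5824 payoff=0.0000 vs cont=5.1850 → 5.1850 [wait]  ⇒ S*(3)=57.1642
t_2: node(2,0) S=67.9026 payoff=53.2174 vs cont=53.0232 → 53.2174 [stop]  node(2,1) S=95.8100 payoff=25.3100 vs cont=30.6964 → 30.6964 [wait]  node(2,2) S=135.1872 payoff=0.0000 vs cont=12.4856 → 12.4856 [wait]  ⇒ S*(2)=67.9026
t_1: node(1,0) S=80.6582 payoff=40.4618 vs cont=42.3959 → 42.3959 [wait]  node(1,1) S=113.8081 payoff=7.3119 vs cont=22.0063 → 22.0063 [wait]  ⇒ S*(1)=-
t_0: node(0,0) S=95.8100 payoff=25.3100 vs cont=32.6268 → 32.6268 [wait]  ⇒ S*(0)=-

price = 32.6268
boundary = - - 67.9026 57.1642 67.9026 80.6582 95.8100
tree:
32.6268
42.3959 22.0063
53.2174 30.6964 12.4856
63.9558 41.3097 19.1086 5.1850
72.9960 53.2174 28.3803 8.9053 1.0650
80.6066 63.9558 40.4618 15.1211 2.0242 0.0000
87.0135 72.9960 53.2174 25.3100 3.8472 0.0000 0.0000
92.4073 80.6066 63.9558 40.4618 7.3119 0.0000 0.0000 0.0000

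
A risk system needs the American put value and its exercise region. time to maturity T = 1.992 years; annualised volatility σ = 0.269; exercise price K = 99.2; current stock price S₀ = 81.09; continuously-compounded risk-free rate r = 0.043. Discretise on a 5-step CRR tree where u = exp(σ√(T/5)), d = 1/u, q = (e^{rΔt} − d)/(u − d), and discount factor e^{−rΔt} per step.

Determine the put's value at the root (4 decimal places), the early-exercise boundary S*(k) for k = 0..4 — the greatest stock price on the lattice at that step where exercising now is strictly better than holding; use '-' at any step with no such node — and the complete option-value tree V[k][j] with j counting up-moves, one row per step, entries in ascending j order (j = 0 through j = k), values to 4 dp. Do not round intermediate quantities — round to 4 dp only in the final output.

Δt=0.39840, u=1.18506, d=0.84384, q=0.50829, disc=e^(-rΔt)=0.98301
k=5 terminal: V=max(K-S,0) → 64.5045 50.4751 30.7728 3.1038 0.0000 0.0000
k=4: j=0 S=41.1161 intr=58.0839 cont=56.3990 V=58.0839[EX]; j=1 S=57.7417 intr=41.4583 cont=39.7733 V=41.4583[EX]; j=2 S=81.0900 intr=18.1100 cont=16.4251 V=18.1100[EX]; j=3 S=113.8793 intr=0.0000 cont=1.5002 V=1.5002[hold]; j=4 S=159.9273 intr=0.0000 cont=0.0000 V=0.0000[hold]  S*(4)=81.0900
k=3: j=0 S=48.7249 intr=50.4751 cont=48.7902 V=50.4751[EX]; j=1 S=68.4272 intr=30.7728 cont=29.0879 V=30.7728[EX]; j=2 S=96.0962 intr=3.1038 cont=9.5032 V=9.5032[hold]; j=3 S=134.9534 intr=0.0000 cont=0.7252 V=0.7252[hold]  S*(3)=68.4272
k=2: j=0 S=57.7417 intr=41.4583 cont=39.7733 V=41.4583[EX]; j=1 S=81.0900 intr=18.1100 cont=19.6226 V=19.6226[hold]; j=2 S=113.8793 intr=0.0000 cont=4.9557 V=4.9557[hold]  S*(2)=57.7417
k=1: j=0 S=68.4272 intr=30.7728 cont=29.8437 V=30.7728[EX]; j=1 S=96.0962 intr=3.1038 cont=11.9608 V=11.9608[hold]  S*(1)=68.4272
k=0: j=0 S=81.0900 intr=18.1100 cont=20.8506 V=20.8506[hold]  S*(0)=-

price = 20.8506
boundary = - 68.4272 57.7417 68.4272 81.0900
tree:
20.8506
30.7728 11.9608
41.4583 19.6226 4.9557
50.4751 30.7728 9.5032 0.7252
58.0839 41.4583 18.1100 1.5002 0.0000
64.5045 50.4751 30.7728 3.1038 0.0000 0.0000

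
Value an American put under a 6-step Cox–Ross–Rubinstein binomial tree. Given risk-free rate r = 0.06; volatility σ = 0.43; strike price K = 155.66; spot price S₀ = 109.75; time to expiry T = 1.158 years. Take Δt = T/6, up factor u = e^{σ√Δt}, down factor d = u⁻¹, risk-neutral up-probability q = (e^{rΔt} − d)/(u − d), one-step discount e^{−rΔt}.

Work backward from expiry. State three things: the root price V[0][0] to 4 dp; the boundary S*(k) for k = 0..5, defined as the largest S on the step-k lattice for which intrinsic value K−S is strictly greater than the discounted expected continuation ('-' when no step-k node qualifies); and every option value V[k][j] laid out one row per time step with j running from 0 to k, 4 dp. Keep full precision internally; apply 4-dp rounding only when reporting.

Δt=0.19300  u=1.20793  d=0.82786  q=0.48356  discount=0.98849
step 6 (expiry): payoffs max(K−S,0) = 120.3288 104.1086 80.4419 45.9100 0.0000 0.0000 0.0000
step 5: (k=5,j=0): S=42.6775, (K−S)⁺=112.9825, hold=111.1903 ⇒ V=112.9825 exercise | (k=5,j=1): S=62.2703, (K−S)⁺=93.3897, hold=91.5975 ⇒ V=93.3897 exercise | (k=5,j=2): S=90.8581, (K−S)⁺=64.8019, hold=63.0098 ⇒ V=64.8019 exercise | (k=5,j=3): S=132.5701, (K−S)⁺=23.0899, hold=23.4368 ⇒ V=23.4368 continue | (k=5,j=4): S=193.4318, (K−S)⁺=0.0000, hold=0.0000 ⇒ V=0.0000 continue | (k=5,j=5): S=282.2344, (K−S)⁺=0.0000, hold=0.0000 ⇒ V=0.0000 continue  boundary S*=90.8581
step 4: (k=4,j=0): S=51.5514, (K−S)⁺=104.1086, hold=102.3165 ⇒ V=104.1086 exercise | (k=4,j=1): S=75.2181, (K−S)⁺=80.4419, hold=78.6498 ⇒ V=80.4419 exercise | (k=4,j=2): S=109.7500, (K−S)⁺=45.9100, hold=44.2837 ⇒ V=45.9100 exercise | (k=4,j=3): S=160.1352, (K−S)⁺=0.0000, hold=11.9644 ⇒ V=11.9644 continue | (k=4,j=4): S=233.6517, (K−S)⁺=0.0000, hold=0.0000 ⇒ V=0.0000 continue  boundary S*=109.7500
step 3: (k=3,j=0): S=62.2703, (K−S)⁺=93.3897, hold=91.5975 ⇒ V=93.3897 exercise | (k=3,j=1): S=90.8581, (K−S)⁺=64.8019, hold=63.0098 ⇒ V=64.8019 exercise | (k=3,j=2): S=132.5701, (K−S)⁺=23.0899, hold=29.1557 ⇒ V=29.1557 continue | (k=3,j=3): S=193.4318, (K−S)⁺=0.0000, hold=6.1078 ⇒ V=6.1078 continue  boundary S*=90.8581
step 2: (k=2,j=0): S=75.2181, (K−S)⁺=80.4419, hold=78.6498 ⇒ V=80.4419 exercise | (k=2,j=1): S=109.7500, (K−S)⁺=45.9100, hold=47.0173 ⇒ V=47.0173 continue | (k=2,j=2): S=160.1352, (K−S)⁺=0.0000, hold=17.8033 ⇒ V=17.8033 continue  boundary S*=75.2181
step 1: (k=1,j=0): S=90.8581, (K−S)⁺=64.8019, hold=63.5391 ⇒ V=64.8019 exercise | (k=1,j=1): S=132.5701, (K−S)⁺=23.0899, hold=32.5119 ⇒ V=32.5119 continue  boundary S*=90.8581
step 0: (k=0,j=0): S=109.7500, (K−S)⁺=45.9100, hold=48.6215 ⇒ V=48.6215 continue  boundary S*=-

price = 48.6215
boundary = - 90.8581 75.2181 90.8581 109.7500 90.8581
tree:
48.6215
64.8019 32.5119
80.4419 47.0173 17.8033
93.3897 64.8019 29.1557 6.1078
104.1086 80.4419 45.9100 11.9644 0.0000
112.9825 93.3897 64.8019 23.4368 0.0000 0.0000
120.3288 104.1086 80.4419 45.9100 0.0000 0.0000 0.0000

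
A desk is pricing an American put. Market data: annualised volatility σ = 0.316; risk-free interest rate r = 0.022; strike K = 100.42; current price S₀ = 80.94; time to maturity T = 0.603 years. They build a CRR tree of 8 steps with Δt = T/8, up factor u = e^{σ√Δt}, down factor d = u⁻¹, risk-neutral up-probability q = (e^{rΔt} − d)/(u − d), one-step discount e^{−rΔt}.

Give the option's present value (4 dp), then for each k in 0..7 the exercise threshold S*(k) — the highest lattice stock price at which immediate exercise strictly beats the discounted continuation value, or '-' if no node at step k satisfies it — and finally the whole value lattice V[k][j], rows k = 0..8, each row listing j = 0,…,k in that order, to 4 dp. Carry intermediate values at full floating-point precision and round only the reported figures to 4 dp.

price = 21.1215
boundary = - - 68.0468 62.3921 68.0468 74.2139 80.9400 88.2757
tree:
21.1215
26.5519 15.4931
32.3732 20.5317 10.2568
38.0279 26.2771 14.5707 5.7634
43.2126 32.3732 19.9673 8.9555 2.4323
47.9665 38.0279 26.2061 13.4865 4.2297 0.5538
52.3254 43.2126 32.3732 19.4800 7.2410 1.0832 0.0000
56.3220 47.9665 38.0279 26.2061 12.1443 2.1186 0.0000 0.0000
59.9865 52.3254 43.2126 32.3732 19.4800 4.1438 0.0000 0.0000 0.0000

Δt=0.07537  u=1.09063  d=0.91690  q=0.48788  discount=0.99834
step 8 (expiry): payoffs max(K−S,0) = 59.9865 52.3254 43.2126 32.3732 19.4800 4.1438 0.0000 0.0000 0.0000
step 7: (k=7,j=0): S=44.0980, (K−S)⁺=56.3220, hold=56.1556 ⇒ V=56.3220 exercise | (k=7,j=1): S=52.4535, (K−S)⁺=47.9665, hold=47.8001 ⇒ V=47.9665 exercise | (k=7,j=2): S=62.3921, (K−S)⁺=38.0279, hold=37.8615 ⇒ V=38.0279 exercise | (k=7,j=3): S=74.2139, (K−S)⁺=26.2061, hold=26.0397 ⇒ V=26.2061 exercise | (k=7,j=4): S=88.2757, (K−S)⁺=12.1443, hold=11.9780 ⇒ V=12.1443 exercise | (k=7,j=5): S=105.0017, (K−S)⁺=0.0000, hold=2.1186 ⇒ V=2.1186 continue | (k=7,j=6): S=124.8970, (K−S)⁺=0.0000, hold=0.0000 ⇒ V=0.0000 continue | (k=7,j=7): S=148.5619, (K−S)⁺=0.0000, hold=0.0000 ⇒ V=0.0000 continue  boundary S*=88.2757
step 6: (k=6,j=0): S=48.0946, (K−S)⁺=52.3254, hold=52.1590 ⇒ V=52.3254 exercise | (k=6,j=1): S=57.2074, (K−S)⁺=43.2126, hold=43.0462 ⇒ V=43.2126 exercise | (k=6,j=2): S=68.0468, (K−S)⁺=32.3732, hold=32.2068 ⇒ V=32.3732 exercise | (k=6,j=3): S=80.9400, (K−S)⁺=19.4800, hold=19.3136 ⇒ V=19.4800 exercise | (k=6,j=4): S=96.2762, (K−S)⁺=4.1438, hold=7.2410 ⇒ V=7.2410 continue | (k=6,j=5): S=114.5181, (K−S)⁺=0.0000, hold=1.0832 ⇒ V=1.0832 continue | (k=6,j=6): S=136.2165, (K−S)⁺=0.0000, hold=0.0000 ⇒ V=0.0000 continue  boundary S*=80.9400
step 5: (k=5,j=0): S=52.4535, (K−S)⁺=47.9665, hold=47.8001 ⇒ V=47.9665 exercise | (k=5,j=1): S=62.3921, (K−S)⁺=38.0279, hold=37.8615 ⇒ V=38.0279 exercise | (k=5,j=2): S=74.2139, (K−S)⁺=26.2061, hold=26.0397 ⇒ V=26.2061 exercise | (k=5,j=3): S=88.2757, (K−S)⁺=12.1443, hold=13.4865 ⇒ V=13.4865 continue | (k=5,j=4): S=105.0017, (K−S)⁺=0.0000, hold=4.2297 ⇒ V=4.2297 continue | (k=5,j=5): S=124.8970, (K−S)⁺=0.0000, hold=0.5538 ⇒ V=0.5538 continue  boundary S*=74.2139
step 4: (k=4,j=0): S=57.2074, (K−S)⁺=43.2126, hold=43.0462 ⇒ V=43.2126 exercise | (k=4,j=1): S=68.0468, (K−S)⁺=32.3732, hold=32.2068 ⇒ V=32.3732 exercise | (k=4,j=2): S=80.9400, (K−S)⁺=19.4800, hold=19.9673 ⇒ V=19.9673 continue | (k=4,j=3): S=96.2762, (K−S)⁺=4.1438, hold=8.9555 ⇒ V=8.9555 continue | (k=4,j=4): S=114.5181, (K−S)⁺=0.0000, hold=2.4323 ⇒ V=2.4323 continue  boundary S*=68.0468
step 3: (k=3,j=0): S=62.3921, (K−S)⁺=38.0279, hold=37.8615 ⇒ V=38.0279 exercise | (k=3,j=1): S=74.2139, (K−S)⁺=26.2061, hold=26.2771 ⇒ V=26.2771 continue | (k=3,j=2): S=88.2757, (K−S)⁺=12.1443, hold=14.5707 ⇒ V=14.5707 continue | (k=3,j=3): S=105.0017, (K−S)⁺=0.0000, hold=5.7634 ⇒ V=5.7634 continue  boundary S*=62.3921
step 2: (k=2,j=0): S=68.0468, (K−S)⁺=32.3732, hold=32.2414 ⇒ V=32.3732 exercise | (k=2,j=1): S=80.9400, (K−S)⁺=19.4800, hold=20.5317 ⇒ V=20.5317 continue | (k=2,j=2): S=96.2762, (K−S)⁺=4.1438, hold=10.2568 ⇒ V=10.2568 continue  boundary S*=68.0468
step 1: (k=1,j=0): S=74.2139, (K−S)⁺=26.2061, hold=26.5519 ⇒ V=26.5519 continue | (k=1,j=1): S=88.2757, (K−S)⁺=12.1443, hold=15.4931 ⇒ V=15.4931 continue  boundary S*=-
step 0: (k=0,j=0): S=80.9400, (K−S)⁺=19.4800, hold=21.1215 ⇒ V=21.1215 continue  boundary S*=-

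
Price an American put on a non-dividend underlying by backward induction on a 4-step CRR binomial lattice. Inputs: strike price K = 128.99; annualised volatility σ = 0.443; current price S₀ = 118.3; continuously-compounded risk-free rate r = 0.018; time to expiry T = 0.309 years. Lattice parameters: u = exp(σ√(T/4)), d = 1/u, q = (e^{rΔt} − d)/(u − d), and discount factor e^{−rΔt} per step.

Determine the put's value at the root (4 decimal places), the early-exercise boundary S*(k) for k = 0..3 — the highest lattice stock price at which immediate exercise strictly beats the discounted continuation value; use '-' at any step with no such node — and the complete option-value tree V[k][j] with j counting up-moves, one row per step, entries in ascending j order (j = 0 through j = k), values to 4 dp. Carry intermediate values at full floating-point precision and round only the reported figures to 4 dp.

Δt=0.07725, u=1.13103, d=0.88415, q=0.47489, disc=e^(-rΔt)=0.99861
k=4 terminal: V=max(K-S,0) → 56.6978 36.5121 10.6900 0.0000 0.0000
k=3: j=0 S=81.7645 intr=47.2255 cont=47.0463 V=47.2255[EX]; j=1 S=104.5951 intr=24.3949 cont=24.2156 V=24.3949[EX]; j=2 S=133.8006 intr=0.0000 cont=5.6056 V=5.6056[hold]; j=3 S=171.1610 intr=0.0000 cont=0.0000 V=0.0000[hold]  S*(3)=104.5951
k=2: j=0 S=92.4779 intr=36.5121 cont=36.3328 V=36.5121[EX]; j=1 S=118.3000 intr=10.6900 cont=15.4505 V=15.4505[hold]; j=2 S=151.3322 intr=0.0000 cont=2.9394 V=2.9394[hold]  S*(2)=92.4779
k=1: j=0 S=104.5951 intr=24.3949 cont=26.4732 V=26.4732[hold]; j=1 S=133.8006 intr=0.0000 cont=9.4959 V=9.4959[hold]  S*(1)=-
k=0: j=0 S=118.3000 intr=10.6900 cont=18.3852 V=18.3852[hold]  S*(0)=-

price = 18.3852
boundary = - - 92.4779 104.5951
tree:
18.3852
26.4732 9.4959
36.5121 15.4505 2.9394
47.2255 24.3949 5.6056 0.0000
56.6978 36.5121 10.6900 0.0000 0.0000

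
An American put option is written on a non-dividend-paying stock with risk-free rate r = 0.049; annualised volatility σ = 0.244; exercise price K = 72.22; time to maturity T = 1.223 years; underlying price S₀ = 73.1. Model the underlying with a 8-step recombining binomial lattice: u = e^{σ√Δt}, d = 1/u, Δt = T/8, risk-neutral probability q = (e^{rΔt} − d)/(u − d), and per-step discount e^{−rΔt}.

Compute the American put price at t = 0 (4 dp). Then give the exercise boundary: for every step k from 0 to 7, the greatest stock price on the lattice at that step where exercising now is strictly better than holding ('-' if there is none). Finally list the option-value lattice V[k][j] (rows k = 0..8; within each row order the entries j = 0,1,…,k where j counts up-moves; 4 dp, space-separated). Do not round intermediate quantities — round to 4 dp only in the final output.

price = 5.6207
boundary = - - - 54.9060 49.9099 54.9060 60.4021 66.4484
tree:
5.6207
8.4676 3.0270
12.3415 4.9504 1.2635
17.3140 7.8483 2.2992 0.3086
22.3101 11.9601 4.0984 0.6418 0.0000
26.8515 17.3140 7.1029 1.3346 0.0000 0.0000
30.9797 22.3101 11.8179 2.7754 0.0000 0.0000 0.0000
34.7323 26.8515 17.3140 5.7716 0.0000 0.0000 0.0000 0.0000
38.1434 30.9797 22.3101 11.8179 0.0000 0.0000 0.0000 0.0000 0.0000

Δt=0.15288, u=1.10010, d=0.90901, q=0.51551, disc=e^(-rΔt)=0.99254
k=8 terminal: V=max(K-S,0) → 38.1434 30.9797 22.3101 11.8179 0.0000 0.0000 0.0000 0.0000 0.0000
k=7: j=0 S=37.4877 intr=34.7323 cont=34.1933 V=34.7323[EX]; j=1 S=45.3685 intr=26.8515 cont=26.3125 V=26.8515[EX]; j=2 S=54.9060 intr=17.3140 cont=16.7751 V=17.3140[EX]; j=3 S=66.4484 intr=5.7716 cont=5.6829 V=5.7716[EX]; j=4 S=80.4174 intr=0.0000 cont=0.0000 V=0.0000[hold]; j=5 S=97.3229 intr=0.0000 cont=0.0000 V=0.0000[hold]; j=6 S=117.7824 intr=0.0000 cont=0.0000 V=0.0000[hold]; j=7 S=142.5429 intr=0.0000 cont=0.0000 V=0.0000[hold]  S*(7)=66.4484
k=6: j=0 S=41.2403 intr=30.9797 cont=30.4407 V=30.9797[EX]; j=1 S=49.9099 intr=22.3101 cont=21.7711 V=22.3101[EX]; j=2 S=60.4021 intr=11.8179 cont=11.2789 V=11.8179[EX]; j=3 S=73.1000 intr=0.0000 cont=2.7754 V=2.7754[hold]; j=4 S=88.4673 intr=0.0000 cont=0.0000 V=0.0000[hold]; j=5 S=107.0651 intr=0.0000 cont=0.0000 V=0.0000[hold]; j=6 S=129.5726 intr=0.0000 cont=0.0000 V=0.0000[hold]  S*(6)=60.4021
k=5: j=0 S=45.3685 intr=26.8515 cont=26.3125 V=26.8515[EX]; j=1 S=54.9060 intr=17.3140 cont=16.7751 V=17.3140[EX]; j=2 S=66.4484 intr=5.7716 cont=7.1029 V=7.1029[hold]; j=3 S=80.4174 intr=0.0000 cont=1.3346 V=1.3346[hold]; j=4 S=97.3229 intr=0.0000 cont=0.0000 V=0.0000[hold]; j=5 S=117.7824 intr=0.0000 cont=0.0000 V=0.0000[hold]  S*(5)=54.9060
k=4: j=0 S=49.9099 intr=22.3101 cont=21.7711 V=22.3101[EX]; j=1 S=60.4021 intr=11.8179 cont=11.9601 V=11.9601[hold]; j=2 S=73.1000 intr=0.0000 cont=4.0984 V=4.0984[hold]; j=3 S=88.4673 intr=0.0000 cont=0.6418 V=0.6418[hold]; j=4 S=107.0651 intr=0.0000 cont=0.0000 V=0.0000[hold]  S*(4)=49.9099
k=3: j=0 S=54.9060 intr=17.3140 cont=16.8478 V=17.3140[EX]; j=1 S=66.4484 intr=5.7716 cont=7.8483 V=7.8483[hold]; j=2 S=80.4174 intr=0.0000 cont=2.2992 V=2.2992[hold]; j=3 S=97.3229 intr=0.0000 cont=0.3086 V=0.3086[hold]  S*(3)=54.9060
k=2: j=0 S=60.4021 intr=11.8179 cont=12.3415 V=12.3415[hold]; j=1 S=73.1000 intr=0.0000 cont=4.9504 V=4.9504[hold]; j=2 S=88.4673 intr=0.0000 cont=1.2635 V=1.2635[hold]  S*(2)=-
k=1: j=0 S=66.4484 intr=5.7716 cont=8.4676 V=8.4676[hold]; j=1 S=80.4174 intr=0.0000 cont=3.0270 V=3.0270[hold]  S*(1)=-
k=0: j=0 S=73.1000 intr=0.0000 cont=5.6207 V=5.6207[hold]  S*(0)=-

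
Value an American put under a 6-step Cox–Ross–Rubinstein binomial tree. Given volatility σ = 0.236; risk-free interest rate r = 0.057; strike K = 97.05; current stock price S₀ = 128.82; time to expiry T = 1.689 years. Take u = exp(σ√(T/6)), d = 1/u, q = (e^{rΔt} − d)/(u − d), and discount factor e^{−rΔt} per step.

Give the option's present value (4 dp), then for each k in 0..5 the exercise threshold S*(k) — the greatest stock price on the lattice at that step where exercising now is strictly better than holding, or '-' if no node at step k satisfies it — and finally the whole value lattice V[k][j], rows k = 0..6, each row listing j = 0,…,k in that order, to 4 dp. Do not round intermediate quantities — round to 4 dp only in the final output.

params: Δt=0.28150 u=1.13339 d=0.88231 q=0.53316 e^(-rΔt)=0.98408
t_6 payoffs: 36.2776 18.9834 0.0000 0.0000 0.0000 0.0000 0.0000
t_5: node(5,0) S=68.8788 payoff=28.1712 vs cont=26.6264 → 28.1712 [stop]  node(5,1) S=88.4799 payoff=8.5701 vs cont=8.7212 → 8.7212 [wait]  node(5,2) S=113.6590 payoff=0.0000 vs cont=0.0000 → 0.0000 [wait]  node(5,3) S=146.0034 payoff=0.0000 vs cont=0.0000 → 0.0000 [wait]  node(5,4) S=187.5521 payoff=0.0000 vs cont=0.0000 → 0.0000 [wait]  node(5,5) S=240.9245 payoff=0.0000 vs cont=0.0000 → 0.0000 [wait]  ⇒ S*(5)=68.8788
t_4: node(4,0) S=78.0666 payoff=18.9834 vs cont=17.5179 → 18.9834 [stop]  node(4,1) S=100.2823 payoff=0.0000 vs cont=4.0066 → 4.0066 [wait]  node(4,2) S=128.8200 payoff=0.0000 vs cont=0.0000 → 0.0000 [wait]  node(4,3) S=165.4788 payoff=0.0000 vs cont=0.0000 → 0.0000 [wait]  node(4,4) S=212.5697 payoff=0.0000 vs cont=0.0000 → 0.0000 [wait]  ⇒ S*(4)=78.0666
t_3: node(3,0) S=88.4799 payoff=8.5701 vs cont=10.8233 → 10.8233 [wait]  node(3,1) S=113.6590 payoff=0.0000 vs cont=1.8407 → 1.8407 [wait]  node(3,2) S=146.0034 payoff=0.0000 vs cont=0.0000 → 0.0000 [wait]  node(3,3) S=187.5521 payoff=0.0000 vs cont=0.0000 → 0.0000 [wait]  ⇒ S*(3)=-
t_2: node(2,0) S=100.2823 payoff=0.0000 vs cont=5.9381 → 5.9381 [wait]  node(2,1) S=128.8200 payoff=0.0000 vs cont=0.8456 → 0.8456 [wait]  node(2,2) S=165.4788 payoff=0.0000 vs cont=0.0000 → 0.0000 [wait]  ⇒ S*(2)=-
t_1: node(1,0) S=113.6590 payoff=0.0000 vs cont=3.1717 → 3.1717 [wait]  node(1,1) S=146.0034 payoff=0.0000 vs cont=0.3885 → 0.3885 [wait]  ⇒ S*(1)=-
t_0: node(0,0) S=128.8200 payoff=0.0000 vs cont=1.6609 → 1.6609 [wait]  ⇒ S*(0)=-

price = 1.6609
boundary = - - - - 78.0666 68.8788
tree:
1.6609
3.1717 0.3885
5.9381 0.8456 0.0000
10.8233 1.8407 0.0000 0.0000
18.9834 4.0066 0.0000 0.0000 0.0000
28.1712 8.7212 0.0000 0.0000 0.0000 0.0000
36.2776 18.9834 0.0000 0.0000 0.0000 0.0000 0.0000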